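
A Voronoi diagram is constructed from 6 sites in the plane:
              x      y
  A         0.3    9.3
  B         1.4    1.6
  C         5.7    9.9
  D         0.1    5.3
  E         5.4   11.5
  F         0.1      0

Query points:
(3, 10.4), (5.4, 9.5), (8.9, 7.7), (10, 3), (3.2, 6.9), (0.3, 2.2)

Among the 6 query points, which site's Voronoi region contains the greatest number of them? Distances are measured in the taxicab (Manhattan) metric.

C

(3, 10.4) — d to each: A:3.8, B:10.4, C:3.2, D:8, E:3.5, F:13.3 → nearest is C
(5.4, 9.5) — d to each: A:5.3, B:11.9, C:0.7, D:9.5, E:2, F:14.8 → nearest is C
(8.9, 7.7) — d to each: A:10.2, B:13.6, C:5.4, D:11.2, E:7.3, F:16.5 → nearest is C
(10, 3) — d to each: A:16, B:10, C:11.2, D:12.2, E:13.1, F:12.9 → nearest is B
(3.2, 6.9) — d to each: A:5.3, B:7.1, C:5.5, D:4.7, E:6.8, F:10 → nearest is D
(0.3, 2.2) — d to each: A:7.1, B:1.7, C:13.1, D:3.3, E:14.4, F:2.4 → nearest is B
Tally — B:2, C:3, D:1. C captures the most (3).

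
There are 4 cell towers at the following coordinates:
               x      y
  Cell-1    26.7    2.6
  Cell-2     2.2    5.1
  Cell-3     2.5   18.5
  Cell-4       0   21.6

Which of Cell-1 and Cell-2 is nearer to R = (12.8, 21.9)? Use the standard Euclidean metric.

Cell-2

Compare squared distances:
d²(R, Cell-1) = (12.8−26.7)² + (21.9−2.6)² = 193.21 + 372.49 = 565.7
d²(R, Cell-2) = (12.8−2.2)² + (21.9−5.1)² = 112.36 + 282.24 = 394.6
565.7 > 394.6, so Cell-2 is closer.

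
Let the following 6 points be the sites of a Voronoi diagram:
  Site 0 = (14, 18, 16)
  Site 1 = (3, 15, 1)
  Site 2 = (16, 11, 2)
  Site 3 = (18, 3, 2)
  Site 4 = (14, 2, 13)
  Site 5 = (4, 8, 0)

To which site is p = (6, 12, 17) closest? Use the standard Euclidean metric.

Compare squared distances (the ordering matches that of the actual distances):
d²(p, Site 0) = (6−14)² + (12−18)² + (17−16)² = 64 + 36 + 1 = 101
d²(p, Site 1) = (6−3)² + (12−15)² + (17−1)² = 9 + 9 + 256 = 274
d²(p, Site 2) = (6−16)² + (12−11)² + (17−2)² = 100 + 1 + 225 = 326
d²(p, Site 3) = (6−18)² + (12−3)² + (17−2)² = 144 + 81 + 225 = 450
d²(p, Site 4) = (6−14)² + (12−2)² + (17−13)² = 64 + 100 + 16 = 180
d²(p, Site 5) = (6−4)² + (12−8)² + (17−0)² = 4 + 16 + 289 = 309
Minimum is at Site 0.

Site 0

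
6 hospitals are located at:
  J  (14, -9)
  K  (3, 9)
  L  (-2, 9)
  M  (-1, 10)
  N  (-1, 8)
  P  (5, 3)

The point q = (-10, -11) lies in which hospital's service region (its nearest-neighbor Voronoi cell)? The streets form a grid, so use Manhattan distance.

d(q,J) = |-10−14| + |-11−(-9)| = 24 + 2 = 26
d(q,K) = |-10−3| + |-11−9| = 13 + 20 = 33
d(q,L) = |-10−(-2)| + |-11−9| = 8 + 20 = 28
d(q,M) = |-10−(-1)| + |-11−10| = 9 + 21 = 30
d(q,N) = |-10−(-1)| + |-11−8| = 9 + 19 = 28
d(q,P) = |-10−5| + |-11−3| = 15 + 14 = 29
Minimum is at J.

J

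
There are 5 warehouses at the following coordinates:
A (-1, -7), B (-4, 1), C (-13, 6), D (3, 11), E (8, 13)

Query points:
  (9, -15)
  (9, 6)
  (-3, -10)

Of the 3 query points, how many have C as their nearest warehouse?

(9, -15) — d² to each: A:164, B:425, C:925, D:712, E:785 → nearest is A
(9, 6) — d² to each: A:269, B:194, C:484, D:61, E:50 → nearest is E
(-3, -10) — d² to each: A:13, B:122, C:356, D:477, E:650 → nearest is A
0 of the 3 points have C as nearest.

0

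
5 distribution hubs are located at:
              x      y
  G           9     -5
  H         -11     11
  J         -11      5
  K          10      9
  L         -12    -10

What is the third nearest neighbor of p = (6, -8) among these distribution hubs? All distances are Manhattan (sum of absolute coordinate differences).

K

d(p,G) = |6−9| + |-8−(-5)| = 3 + 3 = 6
d(p,H) = |6−(-11)| + |-8−11| = 17 + 19 = 36
d(p,J) = |6−(-11)| + |-8−5| = 17 + 13 = 30
d(p,K) = |6−10| + |-8−9| = 4 + 17 = 21
d(p,L) = |6−(-12)| + |-8−(-10)| = 18 + 2 = 20
Sorted ascending: G, L, K, J, … — the third-nearest is K.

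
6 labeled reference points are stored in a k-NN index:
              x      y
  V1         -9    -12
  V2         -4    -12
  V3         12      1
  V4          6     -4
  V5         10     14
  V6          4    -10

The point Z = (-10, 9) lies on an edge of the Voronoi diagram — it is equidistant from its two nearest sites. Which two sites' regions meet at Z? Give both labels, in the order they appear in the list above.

Squared distances from Z to each site:
|ZV1|² = (-10−(-9))² + (9−(-12))² = 1 + 441 = 442
|ZV2|² = (-10−(-4))² + (9−(-12))² = 36 + 441 = 477
|ZV3|² = (-10−12)² + (9−1)² = 484 + 64 = 548
|ZV4|² = (-10−6)² + (9−(-4))² = 256 + 169 = 425
|ZV5|² = (-10−10)² + (9−14)² = 400 + 25 = 425
|ZV6|² = (-10−4)² + (9−(-10))² = 196 + 361 = 557
Z is equidistant from V4 and V5 (both at squared distance 425), and every other site is strictly farther — so Z lies on the V4–V5 Voronoi edge.

V4 and V5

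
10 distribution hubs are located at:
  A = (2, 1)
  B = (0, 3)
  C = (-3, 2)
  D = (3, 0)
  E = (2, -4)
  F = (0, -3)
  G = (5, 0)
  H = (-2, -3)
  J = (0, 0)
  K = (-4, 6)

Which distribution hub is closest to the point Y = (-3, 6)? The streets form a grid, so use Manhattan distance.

d(Y,A) = |-3−2| + |6−1| = 5 + 5 = 10
d(Y,B) = |-3−0| + |6−3| = 3 + 3 = 6
d(Y,C) = |-3−(-3)| + |6−2| = 0 + 4 = 4
d(Y,D) = |-3−3| + |6−0| = 6 + 6 = 12
d(Y,E) = |-3−2| + |6−(-4)| = 5 + 10 = 15
d(Y,F) = |-3−0| + |6−(-3)| = 3 + 9 = 12
d(Y,G) = |-3−5| + |6−0| = 8 + 6 = 14
d(Y,H) = |-3−(-2)| + |6−(-3)| = 1 + 9 = 10
d(Y,J) = |-3−0| + |6−0| = 3 + 6 = 9
d(Y,K) = |-3−(-4)| + |6−6| = 1 + 0 = 1
K is nearest.

K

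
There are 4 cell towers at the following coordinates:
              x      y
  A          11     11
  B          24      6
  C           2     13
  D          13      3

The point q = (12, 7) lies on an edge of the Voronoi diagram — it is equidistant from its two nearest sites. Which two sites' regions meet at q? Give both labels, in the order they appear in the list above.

A and D

Squared distances from q to each site:
|qA|² = (12−11)² + (7−11)² = 1 + 16 = 17
|qB|² = (12−24)² + (7−6)² = 144 + 1 = 145
|qC|² = (12−2)² + (7−13)² = 100 + 36 = 136
|qD|² = (12−13)² + (7−3)² = 1 + 16 = 17
q is equidistant from A and D (both at squared distance 17), and every other site is strictly farther — so q lies on the A–D Voronoi edge.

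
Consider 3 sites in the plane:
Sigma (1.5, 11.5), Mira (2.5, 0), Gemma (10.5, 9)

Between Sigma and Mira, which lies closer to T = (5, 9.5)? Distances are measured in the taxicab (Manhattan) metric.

Sigma

d(T, Sigma) = |5−1.5| + |9.5−11.5| = 3.5 + 2 = 5.5
d(T, Mira) = |5−2.5| + |9.5−0| = 2.5 + 9.5 = 12
5.5 < 12, so Sigma is closer.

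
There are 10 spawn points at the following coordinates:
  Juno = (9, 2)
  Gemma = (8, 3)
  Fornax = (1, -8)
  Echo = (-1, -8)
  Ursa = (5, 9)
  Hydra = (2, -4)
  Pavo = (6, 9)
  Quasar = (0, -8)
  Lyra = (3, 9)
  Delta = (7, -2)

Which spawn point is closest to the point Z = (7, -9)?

Compare squared distances (the ordering matches that of the actual distances):
d²(Z, Juno) = (7−9)² + (-9−2)² = 4 + 121 = 125
d²(Z, Gemma) = (7−8)² + (-9−3)² = 1 + 144 = 145
d²(Z, Fornax) = (7−1)² + (-9−(-8))² = 36 + 1 = 37
d²(Z, Echo) = (7−(-1))² + (-9−(-8))² = 64 + 1 = 65
d²(Z, Ursa) = (7−5)² + (-9−9)² = 4 + 324 = 328
d²(Z, Hydra) = (7−2)² + (-9−(-4))² = 25 + 25 = 50
d²(Z, Pavo) = (7−6)² + (-9−9)² = 1 + 324 = 325
d²(Z, Quasar) = (7−0)² + (-9−(-8))² = 49 + 1 = 50
d²(Z, Lyra) = (7−3)² + (-9−9)² = 16 + 324 = 340
d²(Z, Delta) = (7−7)² + (-9−(-2))² = 0 + 49 = 49
Minimum is at Fornax.

Fornax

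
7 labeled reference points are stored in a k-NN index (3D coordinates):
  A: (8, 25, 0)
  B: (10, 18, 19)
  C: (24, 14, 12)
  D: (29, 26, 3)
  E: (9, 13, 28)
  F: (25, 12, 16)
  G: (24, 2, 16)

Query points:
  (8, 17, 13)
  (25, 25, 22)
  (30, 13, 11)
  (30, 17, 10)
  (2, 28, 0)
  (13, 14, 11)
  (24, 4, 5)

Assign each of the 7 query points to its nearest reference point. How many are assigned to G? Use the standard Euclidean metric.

(8, 17, 13) — d² to each: A:233, B:41, C:266, D:622, E:242, F:323, G:490 → nearest is B
(25, 25, 22) — d² to each: A:773, B:283, C:222, D:378, E:436, F:205, G:566 → nearest is F
(30, 13, 11) — d² to each: A:749, B:489, C:38, D:234, E:730, F:51, G:182 → nearest is C
(30, 17, 10) — d² to each: A:648, B:482, C:49, D:131, E:781, F:86, G:297 → nearest is C
(2, 28, 0) — d² to each: A:45, B:525, C:824, D:742, E:1058, F:1041, G:1416 → nearest is A
(13, 14, 11) — d² to each: A:267, B:89, C:122, D:464, E:306, F:173, G:290 → nearest is B
(24, 4, 5) — d² to each: A:722, B:588, C:149, D:513, E:835, F:186, G:125 → nearest is G
1 of the 7 points has G as nearest.

1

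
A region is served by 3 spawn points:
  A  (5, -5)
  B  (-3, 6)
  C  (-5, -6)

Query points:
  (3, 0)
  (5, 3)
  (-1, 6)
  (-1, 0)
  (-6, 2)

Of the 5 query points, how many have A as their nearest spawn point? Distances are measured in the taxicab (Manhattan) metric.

2

(3, 0) — d to each: A:7, B:12, C:14 → nearest is A
(5, 3) — d to each: A:8, B:11, C:19 → nearest is A
(-1, 6) — d to each: A:17, B:2, C:16 → nearest is B
(-1, 0) — d to each: A:11, B:8, C:10 → nearest is B
(-6, 2) — d to each: A:18, B:7, C:9 → nearest is B
2 of the 5 points have A as nearest.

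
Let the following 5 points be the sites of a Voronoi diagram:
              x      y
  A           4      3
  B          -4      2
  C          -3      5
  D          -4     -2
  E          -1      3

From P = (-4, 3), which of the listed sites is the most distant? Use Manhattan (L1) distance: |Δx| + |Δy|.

d(P,A) = 8 + 0 = 8
d(P,B) = 0 + 1 = 1
d(P,C) = 1 + 2 = 3
d(P,D) = 0 + 5 = 5
d(P,E) = 3 + 0 = 3
The largest is to A.

A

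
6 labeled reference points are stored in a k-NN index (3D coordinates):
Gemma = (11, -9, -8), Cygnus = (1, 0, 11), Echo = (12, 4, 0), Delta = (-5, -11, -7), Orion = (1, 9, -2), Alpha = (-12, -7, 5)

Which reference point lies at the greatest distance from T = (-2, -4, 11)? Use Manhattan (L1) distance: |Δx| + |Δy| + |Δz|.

Gemma

d(T, Gemma) = 13 + 5 + 19 = 37
d(T, Cygnus) = 3 + 4 + 0 = 7
d(T, Echo) = 14 + 8 + 11 = 33
d(T, Delta) = 3 + 7 + 18 = 28
d(T, Orion) = 3 + 13 + 13 = 29
d(T, Alpha) = 10 + 3 + 6 = 19
The largest is to Gemma.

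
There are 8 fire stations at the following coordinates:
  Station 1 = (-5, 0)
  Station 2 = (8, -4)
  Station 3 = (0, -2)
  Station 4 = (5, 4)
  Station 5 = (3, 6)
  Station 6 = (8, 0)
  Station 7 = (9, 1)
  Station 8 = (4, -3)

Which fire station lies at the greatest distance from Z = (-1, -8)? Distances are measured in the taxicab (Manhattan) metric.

Station 7

d(Z, Station 1) = 4 + 8 = 12
d(Z, Station 2) = 9 + 4 = 13
d(Z, Station 3) = 1 + 6 = 7
d(Z, Station 4) = 6 + 12 = 18
d(Z, Station 5) = 4 + 14 = 18
d(Z, Station 6) = 9 + 8 = 17
d(Z, Station 7) = 10 + 9 = 19
d(Z, Station 8) = 5 + 5 = 10
The largest is to Station 7.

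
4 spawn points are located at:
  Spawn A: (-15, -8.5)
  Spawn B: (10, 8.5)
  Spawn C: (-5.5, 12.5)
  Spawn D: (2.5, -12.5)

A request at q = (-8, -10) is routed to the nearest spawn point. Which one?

Compare squared distances (the ordering matches that of the actual distances):
d²(q, Spawn A) = (-8−(-15))² + (-10−(-8.5))² = 49 + 2.25 = 51.25
d²(q, Spawn B) = (-8−10)² + (-10−8.5)² = 324 + 342.25 = 666.25
d²(q, Spawn C) = (-8−(-5.5))² + (-10−12.5)² = 6.25 + 506.25 = 512.5
d²(q, Spawn D) = (-8−2.5)² + (-10−(-12.5))² = 110.25 + 6.25 = 116.5
The smallest is to Spawn A, so q lies in the Voronoi region of Spawn A.

Spawn A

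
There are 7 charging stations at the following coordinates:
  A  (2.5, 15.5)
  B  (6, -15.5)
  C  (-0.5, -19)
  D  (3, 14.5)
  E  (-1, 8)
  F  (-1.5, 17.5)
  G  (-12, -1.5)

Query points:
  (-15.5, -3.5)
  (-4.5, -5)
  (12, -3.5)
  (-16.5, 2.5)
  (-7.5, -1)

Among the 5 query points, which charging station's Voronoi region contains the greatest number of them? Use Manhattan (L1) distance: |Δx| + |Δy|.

G

(-15.5, -3.5) — d to each: A:37, B:33.5, C:30.5, D:36.5, E:26, F:35, G:5.5 → nearest is G
(-4.5, -5) — d to each: A:27.5, B:21, C:18, D:27, E:16.5, F:25.5, G:11 → nearest is G
(12, -3.5) — d to each: A:28.5, B:18, C:28, D:27, E:24.5, F:34.5, G:26 → nearest is B
(-16.5, 2.5) — d to each: A:32, B:40.5, C:37.5, D:31.5, E:21, F:30, G:8.5 → nearest is G
(-7.5, -1) — d to each: A:26.5, B:28, C:25, D:26, E:15.5, F:24.5, G:5 → nearest is G
Tally — B:1, G:4. G captures the most (4).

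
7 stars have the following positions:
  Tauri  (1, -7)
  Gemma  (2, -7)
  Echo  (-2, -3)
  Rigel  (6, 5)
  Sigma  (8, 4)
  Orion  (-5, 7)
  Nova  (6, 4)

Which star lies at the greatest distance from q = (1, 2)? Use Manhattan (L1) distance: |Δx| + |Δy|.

Orion

d(q, Tauri) = |1−1| + |2−(-7)| = 0 + 9 = 9
d(q, Gemma) = |1−2| + |2−(-7)| = 1 + 9 = 10
d(q, Echo) = |1−(-2)| + |2−(-3)| = 3 + 5 = 8
d(q, Rigel) = |1−6| + |2−5| = 5 + 3 = 8
d(q, Sigma) = |1−8| + |2−4| = 7 + 2 = 9
d(q, Orion) = |1−(-5)| + |2−7| = 6 + 5 = 11
d(q, Nova) = |1−6| + |2−4| = 5 + 2 = 7
The largest is to Orion.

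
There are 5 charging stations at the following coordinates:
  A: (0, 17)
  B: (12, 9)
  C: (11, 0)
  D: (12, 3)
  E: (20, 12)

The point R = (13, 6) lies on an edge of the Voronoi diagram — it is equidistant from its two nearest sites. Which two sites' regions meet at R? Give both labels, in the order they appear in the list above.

Squared distances from R to each site:
|RA|² = (13−0)² + (6−17)² = 169 + 121 = 290
|RB|² = (13−12)² + (6−9)² = 1 + 9 = 10
|RC|² = (13−11)² + (6−0)² = 4 + 36 = 40
|RD|² = (13−12)² + (6−3)² = 1 + 9 = 10
|RE|² = (13−20)² + (6−12)² = 49 + 36 = 85
R is equidistant from B and D (both at squared distance 10), and every other site is strictly farther — so R lies on the B–D Voronoi edge.

B and D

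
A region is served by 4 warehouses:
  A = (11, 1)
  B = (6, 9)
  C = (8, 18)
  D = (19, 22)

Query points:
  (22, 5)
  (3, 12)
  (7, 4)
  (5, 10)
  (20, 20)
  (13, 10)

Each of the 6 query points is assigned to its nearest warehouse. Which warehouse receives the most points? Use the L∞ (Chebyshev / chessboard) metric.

B

(22, 5) — d to each: A:11, B:16, C:14, D:17 → nearest is A
(3, 12) — d to each: A:11, B:3, C:6, D:16 → nearest is B
(7, 4) — d to each: A:4, B:5, C:14, D:18 → nearest is A
(5, 10) — d to each: A:9, B:1, C:8, D:14 → nearest is B
(20, 20) — d to each: A:19, B:14, C:12, D:2 → nearest is D
(13, 10) — d to each: A:9, B:7, C:8, D:12 → nearest is B
Tally — A:2, B:3, D:1. B captures the most (3).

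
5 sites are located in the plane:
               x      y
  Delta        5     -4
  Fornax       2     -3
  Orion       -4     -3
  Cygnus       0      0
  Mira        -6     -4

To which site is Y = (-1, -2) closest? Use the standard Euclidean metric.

Since √ is increasing, it suffices to compare squared distances:
d²(Y, Delta) = 36 + 4 = 40
d²(Y, Fornax) = 9 + 1 = 10
d²(Y, Orion) = 9 + 1 = 10
d²(Y, Cygnus) = 1 + 4 = 5
d²(Y, Mira) = 25 + 4 = 29
The smallest is to Cygnus, so Y lies in the Voronoi region of Cygnus.

Cygnus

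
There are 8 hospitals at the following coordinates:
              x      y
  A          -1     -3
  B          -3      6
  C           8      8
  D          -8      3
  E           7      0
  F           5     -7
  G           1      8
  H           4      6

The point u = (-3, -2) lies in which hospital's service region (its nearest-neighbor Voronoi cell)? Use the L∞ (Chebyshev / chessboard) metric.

A

d(u,A) = max(2, 1) = 2
d(u,B) = max(0, 8) = 8
d(u,C) = max(11, 10) = 11
d(u,D) = max(5, 5) = 5
d(u,E) = max(10, 2) = 10
d(u,F) = max(8, 5) = 8
d(u,G) = max(4, 10) = 10
d(u,H) = max(7, 8) = 8
Minimum is at A.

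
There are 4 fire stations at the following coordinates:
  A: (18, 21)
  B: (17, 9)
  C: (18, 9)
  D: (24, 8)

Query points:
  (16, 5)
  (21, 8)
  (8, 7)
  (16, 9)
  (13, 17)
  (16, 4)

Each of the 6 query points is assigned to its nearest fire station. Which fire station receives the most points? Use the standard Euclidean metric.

B

(16, 5) — d² to each: A:260, B:17, C:20, D:73 → nearest is B
(21, 8) — d² to each: A:178, B:17, C:10, D:9 → nearest is D
(8, 7) — d² to each: A:296, B:85, C:104, D:257 → nearest is B
(16, 9) — d² to each: A:148, B:1, C:4, D:65 → nearest is B
(13, 17) — d² to each: A:41, B:80, C:89, D:202 → nearest is A
(16, 4) — d² to each: A:293, B:26, C:29, D:80 → nearest is B
Tally — A:1, B:4, D:1. B captures the most (4).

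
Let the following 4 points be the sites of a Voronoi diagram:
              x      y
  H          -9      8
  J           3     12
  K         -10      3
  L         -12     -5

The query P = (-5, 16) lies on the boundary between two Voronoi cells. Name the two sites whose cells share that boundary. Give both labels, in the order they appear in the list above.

Squared distances from P to each site:
|PH|² = (-5−(-9))² + (16−8)² = 16 + 64 = 80
|PJ|² = (-5−3)² + (16−12)² = 64 + 16 = 80
|PK|² = (-5−(-10))² + (16−3)² = 25 + 169 = 194
|PL|² = (-5−(-12))² + (16−(-5))² = 49 + 441 = 490
P is equidistant from H and J (both at squared distance 80), and every other site is strictly farther — so P lies on the H–J Voronoi edge.

H and J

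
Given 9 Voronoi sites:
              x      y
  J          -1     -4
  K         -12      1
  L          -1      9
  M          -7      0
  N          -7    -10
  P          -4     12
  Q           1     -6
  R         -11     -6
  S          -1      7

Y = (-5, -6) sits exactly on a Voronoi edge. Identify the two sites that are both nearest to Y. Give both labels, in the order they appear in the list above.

J and N

Squared distances from Y to each site:
|YJ|² = (-5−(-1))² + (-6−(-4))² = 16 + 4 = 20
|YK|² = (-5−(-12))² + (-6−1)² = 49 + 49 = 98
|YL|² = (-5−(-1))² + (-6−9)² = 16 + 225 = 241
|YM|² = (-5−(-7))² + (-6−0)² = 4 + 36 = 40
|YN|² = (-5−(-7))² + (-6−(-10))² = 4 + 16 = 20
|YP|² = (-5−(-4))² + (-6−12)² = 1 + 324 = 325
|YQ|² = (-5−1)² + (-6−(-6))² = 36 + 0 = 36
|YR|² = (-5−(-11))² + (-6−(-6))² = 36 + 0 = 36
|YS|² = (-5−(-1))² + (-6−7)² = 16 + 169 = 185
Y is equidistant from J and N (both at squared distance 20), and every other site is strictly farther — so Y lies on the J–N Voronoi edge.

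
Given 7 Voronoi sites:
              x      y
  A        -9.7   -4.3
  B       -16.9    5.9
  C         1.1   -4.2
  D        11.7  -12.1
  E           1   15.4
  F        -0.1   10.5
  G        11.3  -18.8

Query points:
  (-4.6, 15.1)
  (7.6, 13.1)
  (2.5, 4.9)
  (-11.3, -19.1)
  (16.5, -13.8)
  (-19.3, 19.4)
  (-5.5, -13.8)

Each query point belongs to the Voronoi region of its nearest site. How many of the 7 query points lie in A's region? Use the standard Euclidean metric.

(-4.6, 15.1) — d² to each: A:402.37, B:235.93, C:404.98, D:1005.53, E:31.45, F:41.41, G:1402.02 → nearest is E
(7.6, 13.1) — d² to each: A:602.05, B:652.09, C:341.54, D:651.85, E:48.85, F:66.05, G:1031.3 → nearest is E
(2.5, 4.9) — d² to each: A:233.48, B:377.36, C:84.77, D:373.64, E:112.5, F:38.12, G:639.13 → nearest is F
(-11.3, -19.1) — d² to each: A:221.6, B:656.36, C:375.77, D:578, E:1341.54, F:1001.6, G:510.85 → nearest is A
(16.5, -13.8) — d² to each: A:776.69, B:1503.65, C:329.32, D:25.93, E:1092.89, F:866.05, G:52.04 → nearest is D
(-19.3, 19.4) — d² to each: A:653.85, B:188.01, C:973.12, D:1953.25, E:428.09, F:447.85, G:2395.6 → nearest is B
(-5.5, -13.8) — d² to each: A:107.89, B:518.05, C:135.72, D:298.73, E:894.89, F:619.65, G:307.24 → nearest is A
2 of the 7 points have A as nearest.

2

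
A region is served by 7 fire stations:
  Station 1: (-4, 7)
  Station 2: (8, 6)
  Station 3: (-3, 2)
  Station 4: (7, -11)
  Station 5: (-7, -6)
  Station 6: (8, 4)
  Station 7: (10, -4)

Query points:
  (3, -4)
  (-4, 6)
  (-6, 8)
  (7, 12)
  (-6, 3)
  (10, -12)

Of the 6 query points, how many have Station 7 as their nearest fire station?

(3, -4) — d² to each: Station 1:170, Station 2:125, Station 3:72, Station 4:65, Station 5:104, Station 6:89, Station 7:49 → nearest is Station 7
(-4, 6) — d² to each: Station 1:1, Station 2:144, Station 3:17, Station 4:410, Station 5:153, Station 6:148, Station 7:296 → nearest is Station 1
(-6, 8) — d² to each: Station 1:5, Station 2:200, Station 3:45, Station 4:530, Station 5:197, Station 6:212, Station 7:400 → nearest is Station 1
(7, 12) — d² to each: Station 1:146, Station 2:37, Station 3:200, Station 4:529, Station 5:520, Station 6:65, Station 7:265 → nearest is Station 2
(-6, 3) — d² to each: Station 1:20, Station 2:205, Station 3:10, Station 4:365, Station 5:82, Station 6:197, Station 7:305 → nearest is Station 3
(10, -12) — d² to each: Station 1:557, Station 2:328, Station 3:365, Station 4:10, Station 5:325, Station 6:260, Station 7:64 → nearest is Station 4
1 of the 6 points has Station 7 as nearest.

1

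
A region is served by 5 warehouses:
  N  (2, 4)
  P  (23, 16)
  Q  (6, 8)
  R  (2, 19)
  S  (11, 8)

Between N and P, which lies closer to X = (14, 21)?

Compare squared distances:
|XN|² = (14−2)² + (21−4)² = 144 + 289 = 433
|XP|² = (14−23)² + (21−16)² = 81 + 25 = 106
433 > 106, so P is closer.

P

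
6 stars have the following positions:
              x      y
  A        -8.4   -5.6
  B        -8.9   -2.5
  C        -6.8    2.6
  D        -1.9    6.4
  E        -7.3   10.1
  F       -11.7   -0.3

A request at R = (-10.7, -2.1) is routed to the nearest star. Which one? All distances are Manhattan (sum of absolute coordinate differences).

B

d(R,A) = |-10.7−(-8.4)| + |-2.1−(-5.6)| = 2.3 + 3.5 = 5.8
d(R,B) = |-10.7−(-8.9)| + |-2.1−(-2.5)| = 1.8 + 0.4 = 2.2
d(R,C) = |-10.7−(-6.8)| + |-2.1−2.6| = 3.9 + 4.7 = 8.6
d(R,D) = |-10.7−(-1.9)| + |-2.1−6.4| = 8.8 + 8.5 = 17.3
d(R,E) = |-10.7−(-7.3)| + |-2.1−10.1| = 3.4 + 12.2 = 15.6
d(R,F) = |-10.7−(-11.7)| + |-2.1−(-0.3)| = 1 + 1.8 = 2.8
B is nearest.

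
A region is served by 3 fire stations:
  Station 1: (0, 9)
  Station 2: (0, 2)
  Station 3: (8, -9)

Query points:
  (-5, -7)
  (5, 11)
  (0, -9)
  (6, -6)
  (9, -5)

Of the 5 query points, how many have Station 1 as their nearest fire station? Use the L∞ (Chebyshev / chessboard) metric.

1

(-5, -7) — d to each: Station 1:16, Station 2:9, Station 3:13 → nearest is Station 2
(5, 11) — d to each: Station 1:5, Station 2:9, Station 3:20 → nearest is Station 1
(0, -9) — d to each: Station 1:18, Station 2:11, Station 3:8 → nearest is Station 3
(6, -6) — d to each: Station 1:15, Station 2:8, Station 3:3 → nearest is Station 3
(9, -5) — d to each: Station 1:14, Station 2:9, Station 3:4 → nearest is Station 3
1 of the 5 points has Station 1 as nearest.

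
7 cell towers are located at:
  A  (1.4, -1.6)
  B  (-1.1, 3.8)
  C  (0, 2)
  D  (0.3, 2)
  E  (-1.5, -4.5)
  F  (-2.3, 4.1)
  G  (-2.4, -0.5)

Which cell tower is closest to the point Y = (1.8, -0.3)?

Compare squared distances (the ordering matches that of the actual distances):
|YA|² = 0.16 + 1.69 = 1.85
|YB|² = 8.41 + 16.81 = 25.22
|YC|² = 3.24 + 5.29 = 8.53
|YD|² = 2.25 + 5.29 = 7.54
|YE|² = 10.89 + 17.64 = 28.53
|YF|² = 16.81 + 19.36 = 36.17
|YG|² = 17.64 + 0.04 = 17.68
Minimum is at A.

A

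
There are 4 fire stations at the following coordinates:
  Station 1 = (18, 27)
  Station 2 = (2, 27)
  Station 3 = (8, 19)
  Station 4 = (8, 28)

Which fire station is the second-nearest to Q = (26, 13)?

Since √ is increasing, it suffices to compare squared distances:
d²(Q, Station 1) = (26−18)² + (13−27)² = 64 + 196 = 260
d²(Q, Station 2) = (26−2)² + (13−27)² = 576 + 196 = 772
d²(Q, Station 3) = (26−8)² + (13−19)² = 324 + 36 = 360
d²(Q, Station 4) = (26−8)² + (13−28)² = 324 + 225 = 549
Sorted ascending: Station 1, Station 3, Station 4, … — the second-nearest is Station 3.

Station 3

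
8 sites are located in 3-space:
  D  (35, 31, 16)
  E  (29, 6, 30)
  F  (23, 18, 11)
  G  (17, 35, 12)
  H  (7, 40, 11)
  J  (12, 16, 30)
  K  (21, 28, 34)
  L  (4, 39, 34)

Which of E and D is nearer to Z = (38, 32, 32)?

Compare squared distances:
|ZE|² = (38−29)² + (32−6)² + (32−30)² = 81 + 676 + 4 = 761
|ZD|² = (38−35)² + (32−31)² + (32−16)² = 9 + 1 + 256 = 266
761 > 266, so D is closer.

D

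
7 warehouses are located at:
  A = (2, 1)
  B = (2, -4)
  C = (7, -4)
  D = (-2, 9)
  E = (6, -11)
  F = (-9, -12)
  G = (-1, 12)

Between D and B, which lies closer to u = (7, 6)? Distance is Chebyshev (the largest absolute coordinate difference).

D

d(u,D) = max(9, 3) = 9
d(u,B) = max(5, 10) = 10
9 < 10, so D is closer.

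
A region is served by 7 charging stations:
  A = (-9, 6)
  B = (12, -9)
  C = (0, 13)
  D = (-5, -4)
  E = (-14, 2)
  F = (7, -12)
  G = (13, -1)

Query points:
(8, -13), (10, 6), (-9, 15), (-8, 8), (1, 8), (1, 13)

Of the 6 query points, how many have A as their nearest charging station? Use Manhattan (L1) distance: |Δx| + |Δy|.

(8, -13) — d to each: A:36, B:8, C:34, D:22, E:37, F:2, G:17 → nearest is F
(10, 6) — d to each: A:19, B:17, C:17, D:25, E:28, F:21, G:10 → nearest is G
(-9, 15) — d to each: A:9, B:45, C:11, D:23, E:18, F:43, G:38 → nearest is A
(-8, 8) — d to each: A:3, B:37, C:13, D:15, E:12, F:35, G:30 → nearest is A
(1, 8) — d to each: A:12, B:28, C:6, D:18, E:21, F:26, G:21 → nearest is C
(1, 13) — d to each: A:17, B:33, C:1, D:23, E:26, F:31, G:26 → nearest is C
2 of the 6 points have A as nearest.

2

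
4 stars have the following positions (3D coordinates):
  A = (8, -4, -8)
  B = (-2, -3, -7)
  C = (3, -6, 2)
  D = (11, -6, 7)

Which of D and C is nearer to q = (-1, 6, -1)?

Compare squared distances:
|qD|² = (-1−11)² + (6−(-6))² + (-1−7)² = 144 + 144 + 64 = 352
|qC|² = (-1−3)² + (6−(-6))² + (-1−2)² = 16 + 144 + 9 = 169
352 > 169, so C is closer.

C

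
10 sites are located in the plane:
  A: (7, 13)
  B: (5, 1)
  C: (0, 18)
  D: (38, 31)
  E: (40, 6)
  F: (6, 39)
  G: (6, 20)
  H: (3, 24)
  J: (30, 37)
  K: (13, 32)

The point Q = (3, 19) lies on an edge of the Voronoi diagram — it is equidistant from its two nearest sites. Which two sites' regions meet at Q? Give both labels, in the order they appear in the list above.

C and G

Squared distances from Q to each site:
|QA|² = 16 + 36 = 52
|QB|² = 4 + 324 = 328
|QC|² = 9 + 1 = 10
|QD|² = 1225 + 144 = 1369
|QE|² = 1369 + 169 = 1538
|QF|² = 9 + 400 = 409
|QG|² = 9 + 1 = 10
|QH|² = 0 + 25 = 25
|QJ|² = 729 + 324 = 1053
|QK|² = 100 + 169 = 269
Q is equidistant from C and G (both at squared distance 10), and every other site is strictly farther — so Q lies on the C–G Voronoi edge.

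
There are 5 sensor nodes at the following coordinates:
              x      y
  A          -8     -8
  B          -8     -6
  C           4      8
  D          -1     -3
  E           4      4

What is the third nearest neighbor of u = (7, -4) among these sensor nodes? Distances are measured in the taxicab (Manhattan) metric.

d(u,A) = |7−(-8)| + |-4−(-8)| = 15 + 4 = 19
d(u,B) = |7−(-8)| + |-4−(-6)| = 15 + 2 = 17
d(u,C) = |7−4| + |-4−8| = 3 + 12 = 15
d(u,D) = |7−(-1)| + |-4−(-3)| = 8 + 1 = 9
d(u,E) = |7−4| + |-4−4| = 3 + 8 = 11
Sorted ascending: D, E, C, B, … — the third-nearest is C.

C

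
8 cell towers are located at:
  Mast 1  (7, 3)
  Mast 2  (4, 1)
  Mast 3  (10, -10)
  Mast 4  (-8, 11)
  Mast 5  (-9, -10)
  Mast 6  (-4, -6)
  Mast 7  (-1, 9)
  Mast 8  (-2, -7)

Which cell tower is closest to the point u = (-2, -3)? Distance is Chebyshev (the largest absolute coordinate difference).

d(u, Mast 1) = max(9, 6) = 9
d(u, Mast 2) = max(6, 4) = 6
d(u, Mast 3) = max(12, 7) = 12
d(u, Mast 4) = max(6, 14) = 14
d(u, Mast 5) = max(7, 7) = 7
d(u, Mast 6) = max(2, 3) = 3
d(u, Mast 7) = max(1, 12) = 12
d(u, Mast 8) = max(0, 4) = 4
Minimum is at Mast 6.

Mast 6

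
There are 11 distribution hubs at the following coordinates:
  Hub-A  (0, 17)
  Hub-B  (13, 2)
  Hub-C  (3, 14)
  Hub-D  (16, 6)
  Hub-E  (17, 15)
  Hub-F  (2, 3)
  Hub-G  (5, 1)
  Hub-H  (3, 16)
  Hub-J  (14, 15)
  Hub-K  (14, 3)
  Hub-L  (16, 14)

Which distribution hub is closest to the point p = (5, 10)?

Hub-C

Compare squared distances (the ordering matches that of the actual distances):
d²(p, Hub-A) = 25 + 49 = 74
d²(p, Hub-B) = 64 + 64 = 128
d²(p, Hub-C) = 4 + 16 = 20
d²(p, Hub-D) = 121 + 16 = 137
d²(p, Hub-E) = 144 + 25 = 169
d²(p, Hub-F) = 9 + 49 = 58
d²(p, Hub-G) = 0 + 81 = 81
d²(p, Hub-H) = 4 + 36 = 40
d²(p, Hub-J) = 81 + 25 = 106
d²(p, Hub-K) = 81 + 49 = 130
d²(p, Hub-L) = 121 + 16 = 137
Hub-C is nearest.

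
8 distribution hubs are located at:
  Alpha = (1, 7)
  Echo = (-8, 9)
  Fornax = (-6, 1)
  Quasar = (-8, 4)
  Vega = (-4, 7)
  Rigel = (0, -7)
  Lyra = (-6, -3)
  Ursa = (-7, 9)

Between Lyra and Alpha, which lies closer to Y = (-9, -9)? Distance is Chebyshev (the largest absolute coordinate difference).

Lyra

d(Y, Lyra) = max(3, 6) = 6
d(Y, Alpha) = max(10, 16) = 16
6 < 16, so Lyra is closer.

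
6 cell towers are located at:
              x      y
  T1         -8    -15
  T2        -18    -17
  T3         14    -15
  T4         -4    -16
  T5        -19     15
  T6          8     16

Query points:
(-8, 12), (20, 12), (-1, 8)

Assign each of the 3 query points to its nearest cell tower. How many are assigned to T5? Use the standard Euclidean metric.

1

(-8, 12) — d² to each: T1:729, T2:941, T3:1213, T4:800, T5:130, T6:272 → nearest is T5
(20, 12) — d² to each: T1:1513, T2:2285, T3:765, T4:1360, T5:1530, T6:160 → nearest is T6
(-1, 8) — d² to each: T1:578, T2:914, T3:754, T4:585, T5:373, T6:145 → nearest is T6
1 of the 3 points has T5 as nearest.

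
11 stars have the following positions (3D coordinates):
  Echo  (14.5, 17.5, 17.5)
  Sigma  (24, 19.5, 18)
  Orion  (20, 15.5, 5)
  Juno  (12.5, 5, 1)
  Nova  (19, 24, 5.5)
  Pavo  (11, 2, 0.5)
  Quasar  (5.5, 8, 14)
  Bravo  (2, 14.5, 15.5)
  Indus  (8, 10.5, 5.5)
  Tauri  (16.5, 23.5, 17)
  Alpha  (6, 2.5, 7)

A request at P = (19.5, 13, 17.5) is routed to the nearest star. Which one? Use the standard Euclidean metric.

Squared Euclidean distances:
d²(P, Echo) = (19.5−14.5)² + (13−17.5)² + (17.5−17.5)² = 25 + 20.25 + 0 = 45.25
d²(P, Sigma) = (19.5−24)² + (13−19.5)² + (17.5−18)² = 20.25 + 42.25 + 0.25 = 62.75
d²(P, Orion) = (19.5−20)² + (13−15.5)² + (17.5−5)² = 0.25 + 6.25 + 156.25 = 162.75
d²(P, Juno) = (19.5−12.5)² + (13−5)² + (17.5−1)² = 49 + 64 + 272.25 = 385.25
d²(P, Nova) = (19.5−19)² + (13−24)² + (17.5−5.5)² = 0.25 + 121 + 144 = 265.25
d²(P, Pavo) = (19.5−11)² + (13−2)² + (17.5−0.5)² = 72.25 + 121 + 289 = 482.25
d²(P, Quasar) = (19.5−5.5)² + (13−8)² + (17.5−14)² = 196 + 25 + 12.25 = 233.25
d²(P, Bravo) = (19.5−2)² + (13−14.5)² + (17.5−15.5)² = 306.25 + 2.25 + 4 = 312.5
d²(P, Indus) = (19.5−8)² + (13−10.5)² + (17.5−5.5)² = 132.25 + 6.25 + 144 = 282.5
d²(P, Tauri) = (19.5−16.5)² + (13−23.5)² + (17.5−17)² = 9 + 110.25 + 0.25 = 119.5
d²(P, Alpha) = (19.5−6)² + (13−2.5)² + (17.5−7)² = 182.25 + 110.25 + 110.25 = 402.75
The smallest is to Echo, so P lies in the Voronoi region of Echo.

Echo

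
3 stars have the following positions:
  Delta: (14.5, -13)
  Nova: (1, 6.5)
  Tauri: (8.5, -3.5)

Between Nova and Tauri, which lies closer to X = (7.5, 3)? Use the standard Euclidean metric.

Compare squared distances:
d²(X, Nova) = (7.5−1)² + (3−6.5)² = 42.25 + 12.25 = 54.5
d²(X, Tauri) = (7.5−8.5)² + (3−(-3.5))² = 1 + 42.25 = 43.25
54.5 > 43.25, so Tauri is closer.

Tauri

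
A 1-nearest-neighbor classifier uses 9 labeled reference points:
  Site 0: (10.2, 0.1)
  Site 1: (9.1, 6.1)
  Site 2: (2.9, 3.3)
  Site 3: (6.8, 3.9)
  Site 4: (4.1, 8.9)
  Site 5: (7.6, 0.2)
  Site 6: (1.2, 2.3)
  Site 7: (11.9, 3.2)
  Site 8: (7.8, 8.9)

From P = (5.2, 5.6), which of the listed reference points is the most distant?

Site 0

Since √ is increasing, it suffices to compare squared distances:
d²(P, Site 0) = (5.2−10.2)² + (5.6−0.1)² = 25 + 30.25 = 55.25
d²(P, Site 1) = (5.2−9.1)² + (5.6−6.1)² = 15.21 + 0.25 = 15.46
d²(P, Site 2) = (5.2−2.9)² + (5.6−3.3)² = 5.29 + 5.29 = 10.58
d²(P, Site 3) = (5.2−6.8)² + (5.6−3.9)² = 2.56 + 2.89 = 5.45
d²(P, Site 4) = (5.2−4.1)² + (5.6−8.9)² = 1.21 + 10.89 = 12.1
d²(P, Site 5) = (5.2−7.6)² + (5.6−0.2)² = 5.76 + 29.16 = 34.92
d²(P, Site 6) = (5.2−1.2)² + (5.6−2.3)² = 16 + 10.89 = 26.89
d²(P, Site 7) = (5.2−11.9)² + (5.6−3.2)² = 44.89 + 5.76 = 50.65
d²(P, Site 8) = (5.2−7.8)² + (5.6−8.9)² = 6.76 + 10.89 = 17.65
The largest is to Site 0.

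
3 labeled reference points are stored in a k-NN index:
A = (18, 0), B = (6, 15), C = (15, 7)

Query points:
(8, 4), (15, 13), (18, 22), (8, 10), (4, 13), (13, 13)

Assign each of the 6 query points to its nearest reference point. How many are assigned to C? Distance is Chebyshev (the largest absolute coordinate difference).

3

(8, 4) — d to each: A:10, B:11, C:7 → nearest is C
(15, 13) — d to each: A:13, B:9, C:6 → nearest is C
(18, 22) — d to each: A:22, B:12, C:15 → nearest is B
(8, 10) — d to each: A:10, B:5, C:7 → nearest is B
(4, 13) — d to each: A:14, B:2, C:11 → nearest is B
(13, 13) — d to each: A:13, B:7, C:6 → nearest is C
3 of the 6 points have C as nearest.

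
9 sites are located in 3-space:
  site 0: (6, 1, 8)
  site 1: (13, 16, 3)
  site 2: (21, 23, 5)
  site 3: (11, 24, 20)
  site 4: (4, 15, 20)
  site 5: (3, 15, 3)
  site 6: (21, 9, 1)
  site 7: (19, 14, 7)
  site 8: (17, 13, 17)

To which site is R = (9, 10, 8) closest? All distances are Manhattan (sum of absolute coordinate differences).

d(R, site 0) = |9−6| + |10−1| + |8−8| = 3 + 9 + 0 = 12
d(R, site 1) = |9−13| + |10−16| + |8−3| = 4 + 6 + 5 = 15
d(R, site 2) = |9−21| + |10−23| + |8−5| = 12 + 13 + 3 = 28
d(R, site 3) = |9−11| + |10−24| + |8−20| = 2 + 14 + 12 = 28
d(R, site 4) = |9−4| + |10−15| + |8−20| = 5 + 5 + 12 = 22
d(R, site 5) = |9−3| + |10−15| + |8−3| = 6 + 5 + 5 = 16
d(R, site 6) = |9−21| + |10−9| + |8−1| = 12 + 1 + 7 = 20
d(R, site 7) = |9−19| + |10−14| + |8−7| = 10 + 4 + 1 = 15
d(R, site 8) = |9−17| + |10−13| + |8−17| = 8 + 3 + 9 = 20
The smallest is to site 0, so R lies in the Voronoi region of site 0.

site 0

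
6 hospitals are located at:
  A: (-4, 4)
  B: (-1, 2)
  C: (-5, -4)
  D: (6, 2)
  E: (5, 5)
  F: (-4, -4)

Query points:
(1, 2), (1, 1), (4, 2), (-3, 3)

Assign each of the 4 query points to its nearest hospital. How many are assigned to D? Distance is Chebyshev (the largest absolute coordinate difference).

1

(1, 2) — d to each: A:5, B:2, C:6, D:5, E:4, F:6 → nearest is B
(1, 1) — d to each: A:5, B:2, C:6, D:5, E:4, F:5 → nearest is B
(4, 2) — d to each: A:8, B:5, C:9, D:2, E:3, F:8 → nearest is D
(-3, 3) — d to each: A:1, B:2, C:7, D:9, E:8, F:7 → nearest is A
1 of the 4 points has D as nearest.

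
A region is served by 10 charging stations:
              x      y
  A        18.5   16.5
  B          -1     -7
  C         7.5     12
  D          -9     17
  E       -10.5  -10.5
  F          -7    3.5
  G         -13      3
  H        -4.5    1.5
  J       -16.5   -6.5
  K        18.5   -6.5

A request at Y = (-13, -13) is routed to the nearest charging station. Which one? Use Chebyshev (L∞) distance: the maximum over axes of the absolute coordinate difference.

d(Y,A) = max(31.5, 29.5) = 31.5
d(Y,B) = max(12, 6) = 12
d(Y,C) = max(20.5, 25) = 25
d(Y,D) = max(4, 30) = 30
d(Y,E) = max(2.5, 2.5) = 2.5
d(Y,F) = max(6, 16.5) = 16.5
d(Y,G) = max(0, 16) = 16
d(Y,H) = max(8.5, 14.5) = 14.5
d(Y,J) = max(3.5, 6.5) = 6.5
d(Y,K) = max(31.5, 6.5) = 31.5
Minimum is at E.

E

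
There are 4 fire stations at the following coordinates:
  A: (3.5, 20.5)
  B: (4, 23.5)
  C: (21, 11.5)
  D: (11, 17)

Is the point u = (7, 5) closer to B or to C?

Compare squared distances:
|uB|² = (7−4)² + (5−23.5)² = 9 + 342.25 = 351.25
|uC|² = (7−21)² + (5−11.5)² = 196 + 42.25 = 238.25
351.25 > 238.25, so C is closer.

C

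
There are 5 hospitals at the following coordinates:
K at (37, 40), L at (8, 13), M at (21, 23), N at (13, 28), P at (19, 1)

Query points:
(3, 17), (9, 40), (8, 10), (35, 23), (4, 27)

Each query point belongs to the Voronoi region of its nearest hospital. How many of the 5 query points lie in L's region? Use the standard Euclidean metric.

(3, 17) — d² to each: K:1685, L:41, M:360, N:221, P:512 → nearest is L
(9, 40) — d² to each: K:784, L:730, M:433, N:160, P:1621 → nearest is N
(8, 10) — d² to each: K:1741, L:9, M:338, N:349, P:202 → nearest is L
(35, 23) — d² to each: K:293, L:829, M:196, N:509, P:740 → nearest is M
(4, 27) — d² to each: K:1258, L:212, M:305, N:82, P:901 → nearest is N
2 of the 5 points have L as nearest.

2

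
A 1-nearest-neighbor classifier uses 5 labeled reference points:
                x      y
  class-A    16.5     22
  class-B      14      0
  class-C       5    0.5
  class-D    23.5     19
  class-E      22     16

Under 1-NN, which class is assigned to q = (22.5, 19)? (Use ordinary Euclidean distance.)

Squared Euclidean distances:
d²(q, class-A) = (22.5−16.5)² + (19−22)² = 36 + 9 = 45
d²(q, class-B) = (22.5−14)² + (19−0)² = 72.25 + 361 = 433.25
d²(q, class-C) = (22.5−5)² + (19−0.5)² = 306.25 + 342.25 = 648.5
d²(q, class-D) = (22.5−23.5)² + (19−19)² = 1 + 0 = 1
d²(q, class-E) = (22.5−22)² + (19−16)² = 0.25 + 9 = 9.25
class-D is nearest.

class-D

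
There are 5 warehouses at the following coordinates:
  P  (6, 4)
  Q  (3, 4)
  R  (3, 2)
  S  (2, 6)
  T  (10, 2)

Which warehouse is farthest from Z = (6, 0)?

S

Squared Euclidean distances:
|ZP|² = (6−6)² + (0−4)² = 0 + 16 = 16
|ZQ|² = (6−3)² + (0−4)² = 9 + 16 = 25
|ZR|² = (6−3)² + (0−2)² = 9 + 4 = 13
|ZS|² = (6−2)² + (0−6)² = 16 + 36 = 52
|ZT|² = (6−10)² + (0−2)² = 16 + 4 = 20
The largest is to S.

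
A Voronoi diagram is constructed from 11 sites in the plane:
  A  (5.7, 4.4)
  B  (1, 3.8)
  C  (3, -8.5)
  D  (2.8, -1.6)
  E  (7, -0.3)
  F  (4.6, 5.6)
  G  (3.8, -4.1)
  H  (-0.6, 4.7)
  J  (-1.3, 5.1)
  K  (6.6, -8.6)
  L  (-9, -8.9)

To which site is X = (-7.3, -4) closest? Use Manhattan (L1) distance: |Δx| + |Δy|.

L

d(X,A) = 13 + 8.4 = 21.4
d(X,B) = 8.3 + 7.8 = 16.1
d(X,C) = 10.3 + 4.5 = 14.8
d(X,D) = 10.1 + 2.4 = 12.5
d(X,E) = 14.3 + 3.7 = 18
d(X,F) = 11.9 + 9.6 = 21.5
d(X,G) = 11.1 + 0.1 = 11.2
d(X,H) = 6.7 + 8.7 = 15.4
d(X,J) = 6 + 9.1 = 15.1
d(X,K) = 13.9 + 4.6 = 18.5
d(X,L) = 1.7 + 4.9 = 6.6
L is nearest.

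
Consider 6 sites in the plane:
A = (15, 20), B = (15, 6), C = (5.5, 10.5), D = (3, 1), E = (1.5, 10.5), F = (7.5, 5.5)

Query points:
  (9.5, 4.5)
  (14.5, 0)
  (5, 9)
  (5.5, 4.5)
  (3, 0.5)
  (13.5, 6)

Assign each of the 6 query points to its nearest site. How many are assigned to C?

1

(9.5, 4.5) — d² to each: A:270.5, B:32.5, C:52, D:54.5, E:100, F:5 → nearest is F
(14.5, 0) — d² to each: A:400.25, B:36.25, C:191.25, D:133.25, E:279.25, F:79.25 → nearest is B
(5, 9) — d² to each: A:221, B:109, C:2.5, D:68, E:14.5, F:18.5 → nearest is C
(5.5, 4.5) — d² to each: A:330.5, B:92.5, C:36, D:18.5, E:52, F:5 → nearest is F
(3, 0.5) — d² to each: A:524.25, B:174.25, C:106.25, D:0.25, E:102.25, F:45.25 → nearest is D
(13.5, 6) — d² to each: A:198.25, B:2.25, C:84.25, D:135.25, E:164.25, F:36.25 → nearest is B
1 of the 6 points has C as nearest.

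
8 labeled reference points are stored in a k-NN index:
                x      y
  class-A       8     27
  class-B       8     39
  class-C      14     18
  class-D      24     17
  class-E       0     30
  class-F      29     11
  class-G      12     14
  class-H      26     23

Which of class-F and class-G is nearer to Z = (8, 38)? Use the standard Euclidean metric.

Compare squared distances:
d²(Z, class-F) = (8−29)² + (38−11)² = 441 + 729 = 1170
d²(Z, class-G) = (8−12)² + (38−14)² = 16 + 576 = 592
1170 > 592, so class-G is closer.

class-G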